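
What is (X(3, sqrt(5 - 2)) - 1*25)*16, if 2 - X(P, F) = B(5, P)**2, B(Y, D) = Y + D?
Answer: -1392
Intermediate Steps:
B(Y, D) = D + Y
X(P, F) = 2 - (5 + P)**2 (X(P, F) = 2 - (P + 5)**2 = 2 - (5 + P)**2)
(X(3, sqrt(5 - 2)) - 1*25)*16 = ((2 - (5 + 3)**2) - 1*25)*16 = ((2 - 1*8**2) - 25)*16 = ((2 - 1*64) - 25)*16 = ((2 - 64) - 25)*16 = (-62 - 25)*16 = -87*16 = -1392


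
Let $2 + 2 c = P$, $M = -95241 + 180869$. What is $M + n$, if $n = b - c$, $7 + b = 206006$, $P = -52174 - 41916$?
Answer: $338673$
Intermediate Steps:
$M = 85628$
$P = -94090$ ($P = -52174 - 41916 = -94090$)
$c = -47046$ ($c = -1 + \frac{1}{2} \left(-94090\right) = -1 - 47045 = -47046$)
$b = 205999$ ($b = -7 + 206006 = 205999$)
$n = 253045$ ($n = 205999 - -47046 = 205999 + 47046 = 253045$)
$M + n = 85628 + 253045 = 338673$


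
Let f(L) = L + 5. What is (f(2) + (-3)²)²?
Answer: 256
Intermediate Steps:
f(L) = 5 + L
(f(2) + (-3)²)² = ((5 + 2) + (-3)²)² = (7 + 9)² = 16² = 256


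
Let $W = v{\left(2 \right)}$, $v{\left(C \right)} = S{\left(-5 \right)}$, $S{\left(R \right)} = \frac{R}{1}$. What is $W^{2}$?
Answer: $25$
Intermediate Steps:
$S{\left(R \right)} = R$ ($S{\left(R \right)} = R 1 = R$)
$v{\left(C \right)} = -5$
$W = -5$
$W^{2} = \left(-5\right)^{2} = 25$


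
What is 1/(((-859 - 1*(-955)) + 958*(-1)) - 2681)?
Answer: -1/3543 ≈ -0.00028225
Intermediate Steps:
1/(((-859 - 1*(-955)) + 958*(-1)) - 2681) = 1/(((-859 + 955) - 958) - 2681) = 1/((96 - 958) - 2681) = 1/(-862 - 2681) = 1/(-3543) = -1/3543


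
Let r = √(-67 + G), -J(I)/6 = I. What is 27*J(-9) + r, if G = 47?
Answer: 1458 + 2*I*√5 ≈ 1458.0 + 4.4721*I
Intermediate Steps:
J(I) = -6*I
r = 2*I*√5 (r = √(-67 + 47) = √(-20) = 2*I*√5 ≈ 4.4721*I)
27*J(-9) + r = 27*(-6*(-9)) + 2*I*√5 = 27*54 + 2*I*√5 = 1458 + 2*I*√5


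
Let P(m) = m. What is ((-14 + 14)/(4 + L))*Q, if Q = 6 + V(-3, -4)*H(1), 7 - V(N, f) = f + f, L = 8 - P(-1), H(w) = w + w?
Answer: 0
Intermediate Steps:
H(w) = 2*w
L = 9 (L = 8 - 1*(-1) = 8 + 1 = 9)
V(N, f) = 7 - 2*f (V(N, f) = 7 - (f + f) = 7 - 2*f)
Q = 36 (Q = 6 + (7 - 2*(-4))*(2*1) = 6 + (7 + 8)*2 = 6 + 15*2 = 6 + 30 = 36)
((-14 + 14)/(4 + L))*Q = ((-14 + 14)/(4 + 9))*36 = (0/13)*36 = (0*(1/13))*36 = 0*36 = 0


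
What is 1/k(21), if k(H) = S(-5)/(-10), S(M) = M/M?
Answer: -10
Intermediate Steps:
S(M) = 1
k(H) = -⅒ (k(H) = 1/(-10) = 1*(-⅒) = -⅒)
1/k(21) = 1/(-⅒) = -10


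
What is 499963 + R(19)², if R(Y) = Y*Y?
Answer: 630284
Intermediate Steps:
R(Y) = Y²
499963 + R(19)² = 499963 + (19²)² = 499963 + 361² = 499963 + 130321 = 630284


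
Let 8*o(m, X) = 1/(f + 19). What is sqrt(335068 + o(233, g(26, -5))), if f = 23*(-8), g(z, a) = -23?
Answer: sqrt(145955620470)/660 ≈ 578.85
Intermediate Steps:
f = -184
o(m, X) = -1/1320 (o(m, X) = 1/(8*(-184 + 19)) = (1/8)/(-165) = (1/8)*(-1/165) = -1/1320)
sqrt(335068 + o(233, g(26, -5))) = sqrt(335068 - 1/1320) = sqrt(442289759/1320) = sqrt(145955620470)/660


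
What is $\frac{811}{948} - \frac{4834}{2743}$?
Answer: $- \frac{2358059}{2600364} \approx -0.90682$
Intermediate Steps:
$\frac{811}{948} - \frac{4834}{2743} = - \frac{2358059}{2600364}$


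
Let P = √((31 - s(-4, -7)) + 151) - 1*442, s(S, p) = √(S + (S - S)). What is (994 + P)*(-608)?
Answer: -335616 - 608*√(182 - 2*I) ≈ -3.4382e+5 + 45.067*I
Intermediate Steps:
s(S, p) = √S (s(S, p) = √(S + 0) = √S)
P = -442 + √(182 - 2*I) (P = √((31 - √(-4)) + 151) - 1*442 = √((31 - 2*I) + 151) - 442 = √(182 - 2*I) - 442 = -442 + √(182 - 2*I) ≈ -428.51 - 0.074124*I)
(994 + P)*(-608) = (994 + (-442 + √(182 - 2*I)))*(-608) = (552 + √(182 - 2*I))*(-608) = -335616 - 608*√(182 - 2*I)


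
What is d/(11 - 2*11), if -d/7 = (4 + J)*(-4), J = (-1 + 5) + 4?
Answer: -336/11 ≈ -30.545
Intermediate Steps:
J = 8 (J = 4 + 4 = 8)
d = 336 (d = -7*(4 + 8)*(-4) = -84*(-4) = -7*(-48) = 336)
d/(11 - 2*11) = 336/(11 - 2*11) = 336/(11 - 22) = 336/(-11) = 336*(-1/11) = -336/11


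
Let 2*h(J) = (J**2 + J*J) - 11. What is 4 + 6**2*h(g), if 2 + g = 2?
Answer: -194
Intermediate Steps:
g = 0 (g = -2 + 2 = 0)
h(J) = -11/2 + J**2 (h(J) = ((J**2 + J*J) - 11)/2 = ((J**2 + J**2) - 11)/2 = (2*J**2 - 11)/2 = (-11 + 2*J**2)/2 = -11/2 + J**2)
4 + 6**2*h(g) = 4 + 6**2*(-11/2 + 0**2) = 4 + 36*(-11/2 + 0) = 4 + 36*(-11/2) = 4 - 198 = -194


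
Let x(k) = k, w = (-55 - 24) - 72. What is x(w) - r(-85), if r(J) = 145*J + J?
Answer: 12259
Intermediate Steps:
w = -151 (w = -79 - 72 = -151)
r(J) = 146*J
x(w) - r(-85) = -151 - 146*(-85) = -151 - 1*(-12410) = -151 + 12410 = 12259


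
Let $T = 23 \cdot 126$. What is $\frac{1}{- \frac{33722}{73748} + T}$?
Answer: $\frac{36874}{106843991} \approx 0.00034512$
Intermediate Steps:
$T = 2898$
$\frac{1}{- \frac{33722}{73748} + T} = \frac{1}{- \frac{33722}{73748} + 2898} = \frac{1}{\left(-33722\right) \frac{1}{73748} + 2898} = \frac{1}{- \frac{16861}{36874} + 2898} = \frac{1}{\frac{106843991}{36874}} = \frac{36874}{106843991}$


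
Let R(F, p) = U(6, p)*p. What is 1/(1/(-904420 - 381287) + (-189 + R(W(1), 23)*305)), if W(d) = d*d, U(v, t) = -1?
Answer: -1285707/9262233229 ≈ -0.00013881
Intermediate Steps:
W(d) = d**2
R(F, p) = -p
1/(1/(-904420 - 381287) + (-189 + R(W(1), 23)*305)) = 1/(1/(-904420 - 381287) + (-189 - 1*23*305)) = 1/(1/(-1285707) + (-189 - 23*305)) = 1/(-1/1285707 + (-189 - 7015)) = 1/(-1/1285707 - 7204) = 1/(-9262233229/1285707) = -1285707/9262233229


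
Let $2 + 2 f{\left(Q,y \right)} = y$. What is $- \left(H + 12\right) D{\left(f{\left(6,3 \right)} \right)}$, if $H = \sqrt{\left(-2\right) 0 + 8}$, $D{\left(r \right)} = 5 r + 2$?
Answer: $-54 - 9 \sqrt{2} \approx -66.728$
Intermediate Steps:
$f{\left(Q,y \right)} = -1 + \frac{y}{2}$
$D{\left(r \right)} = 2 + 5 r$
$H = 2 \sqrt{2}$ ($H = \sqrt{0 + 8} = \sqrt{8} = 2 \sqrt{2} \approx 2.8284$)
$- \left(H + 12\right) D{\left(f{\left(6,3 \right)} \right)} = - \left(2 \sqrt{2} + 12\right) \left(2 + 5 \left(-1 + \frac{1}{2} \cdot 3\right)\right) = - \left(12 + 2 \sqrt{2}\right) \left(2 + 5 \left(-1 + \frac{3}{2}\right)\right) = - \left(12 + 2 \sqrt{2}\right) \left(2 + 5 \cdot \frac{1}{2}\right) = - \left(12 + 2 \sqrt{2}\right) \left(2 + \frac{5}{2}\right) = - \frac{\left(12 + 2 \sqrt{2}\right) 9}{2} = - (54 + 9 \sqrt{2}) = -54 - 9 \sqrt{2}$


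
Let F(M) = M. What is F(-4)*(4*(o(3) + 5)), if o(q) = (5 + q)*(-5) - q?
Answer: 608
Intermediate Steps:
o(q) = -25 - 6*q (o(q) = (-25 - 5*q) - q = -25 - 6*q)
F(-4)*(4*(o(3) + 5)) = -16*((-25 - 6*3) + 5) = -16*((-25 - 18) + 5) = -16*(-43 + 5) = -16*(-38) = -4*(-152) = 608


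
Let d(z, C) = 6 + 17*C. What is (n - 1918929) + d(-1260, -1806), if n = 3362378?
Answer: 1412753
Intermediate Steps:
(n - 1918929) + d(-1260, -1806) = (3362378 - 1918929) + (6 + 17*(-1806)) = 1443449 + (6 - 30702) = 1443449 - 30696 = 1412753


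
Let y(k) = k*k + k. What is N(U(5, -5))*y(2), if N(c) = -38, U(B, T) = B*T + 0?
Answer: -228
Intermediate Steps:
U(B, T) = B*T
y(k) = k + k² (y(k) = k² + k = k + k²)
N(U(5, -5))*y(2) = -76*(1 + 2) = -76*3 = -38*6 = -228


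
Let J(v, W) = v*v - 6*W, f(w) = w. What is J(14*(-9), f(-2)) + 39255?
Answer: 55143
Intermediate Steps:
J(v, W) = v**2 - 6*W
J(14*(-9), f(-2)) + 39255 = ((14*(-9))**2 - 6*(-2)) + 39255 = ((-126)**2 + 12) + 39255 = (15876 + 12) + 39255 = 15888 + 39255 = 55143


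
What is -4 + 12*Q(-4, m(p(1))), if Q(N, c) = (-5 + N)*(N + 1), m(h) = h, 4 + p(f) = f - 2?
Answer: 320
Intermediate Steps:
p(f) = -6 + f (p(f) = -4 + (f - 2) = -4 + (-2 + f) = -6 + f)
Q(N, c) = (1 + N)*(-5 + N) (Q(N, c) = (-5 + N)*(1 + N) = (1 + N)*(-5 + N))
-4 + 12*Q(-4, m(p(1))) = -4 + 12*(-5 + (-4)**2 - 4*(-4)) = -4 + 12*(-5 + 16 + 16) = -4 + 12*27 = -4 + 324 = 320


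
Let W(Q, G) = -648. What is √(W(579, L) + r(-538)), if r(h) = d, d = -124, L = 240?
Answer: 2*I*√193 ≈ 27.785*I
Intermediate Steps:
r(h) = -124
√(W(579, L) + r(-538)) = √(-648 - 124) = √(-772) = 2*I*√193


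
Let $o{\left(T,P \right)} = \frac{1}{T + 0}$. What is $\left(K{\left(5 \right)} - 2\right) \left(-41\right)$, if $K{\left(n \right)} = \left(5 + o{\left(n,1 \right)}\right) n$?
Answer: $-984$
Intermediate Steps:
$o{\left(T,P \right)} = \frac{1}{T}$
$K{\left(n \right)} = n \left(5 + \frac{1}{n}\right)$ ($K{\left(n \right)} = \left(5 + \frac{1}{n}\right) n = n \left(5 + \frac{1}{n}\right)$)
$\left(K{\left(5 \right)} - 2\right) \left(-41\right) = \left(\left(1 + 5 \cdot 5\right) - 2\right) \left(-41\right) = \left(\left(1 + 25\right) - 2\right) \left(-41\right) = \left(26 - 2\right) \left(-41\right) = 24 \left(-41\right) = -984$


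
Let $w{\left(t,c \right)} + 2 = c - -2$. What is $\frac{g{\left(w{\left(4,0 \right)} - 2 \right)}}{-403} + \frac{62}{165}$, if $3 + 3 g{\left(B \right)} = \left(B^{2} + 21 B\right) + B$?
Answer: $\frac{9117}{22165} \approx 0.41132$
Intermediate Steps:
$w{\left(t,c \right)} = c$ ($w{\left(t,c \right)} = -2 + \left(c - -2\right) = -2 + \left(c + 2\right) = -2 + \left(2 + c\right) = c$)
$g{\left(B \right)} = -1 + \frac{B^{2}}{3} + \frac{22 B}{3}$ ($g{\left(B \right)} = -1 + \frac{\left(B^{2} + 21 B\right) + B}{3} = -1 + \frac{B^{2} + 22 B}{3} = -1 + \left(\frac{B^{2}}{3} + \frac{22 B}{3}\right) = -1 + \frac{B^{2}}{3} + \frac{22 B}{3}$)
$\frac{g{\left(w{\left(4,0 \right)} - 2 \right)}}{-403} + \frac{62}{165} = \frac{-1 + \frac{\left(0 - 2\right)^{2}}{3} + \frac{22 \left(0 - 2\right)}{3}}{-403} + \frac{62}{165} = \left(-1 + \frac{\left(-2\right)^{2}}{3} + \frac{22}{3} \left(-2\right)\right) \left(- \frac{1}{403}\right) + 62 \cdot \frac{1}{165} = \left(-1 + \frac{1}{3} \cdot 4 - \frac{44}{3}\right) \left(- \frac{1}{403}\right) + \frac{62}{165} = \left(-1 + \frac{4}{3} - \frac{44}{3}\right) \left(- \frac{1}{403}\right) + \frac{62}{165} = \left(- \frac{43}{3}\right) \left(- \frac{1}{403}\right) + \frac{62}{165} = \frac{43}{1209} + \frac{62}{165} = \frac{9117}{22165}$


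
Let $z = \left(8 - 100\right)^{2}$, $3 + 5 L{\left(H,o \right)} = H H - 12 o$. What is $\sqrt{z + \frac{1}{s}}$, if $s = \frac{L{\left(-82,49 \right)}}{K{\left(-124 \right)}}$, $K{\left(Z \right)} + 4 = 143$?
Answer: $\frac{3 \sqrt{35374058459}}{6133} \approx 92.001$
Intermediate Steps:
$L{\left(H,o \right)} = - \frac{3}{5} - \frac{12 o}{5} + \frac{H^{2}}{5}$ ($L{\left(H,o \right)} = - \frac{3}{5} + \frac{H H - 12 o}{5} = - \frac{3}{5} + \frac{H^{2} - 12 o}{5} = - \frac{3}{5} + \left(- \frac{12 o}{5} + \frac{H^{2}}{5}\right) = - \frac{3}{5} - \frac{12 o}{5} + \frac{H^{2}}{5}$)
$K{\left(Z \right)} = 139$ ($K{\left(Z \right)} = -4 + 143 = 139$)
$s = \frac{6133}{695}$ ($s = \frac{- \frac{3}{5} - \frac{588}{5} + \frac{\left(-82\right)^{2}}{5}}{139} = \left(- \frac{3}{5} - \frac{588}{5} + \frac{1}{5} \cdot 6724\right) \frac{1}{139} = \left(- \frac{3}{5} - \frac{588}{5} + \frac{6724}{5}\right) \frac{1}{139} = \frac{6133}{5} \cdot \frac{1}{139} = \frac{6133}{695} \approx 8.8245$)
$z = 8464$ ($z = \left(-92\right)^{2} = 8464$)
$\sqrt{z + \frac{1}{s}} = \sqrt{8464 + \frac{1}{\frac{6133}{695}}} = \sqrt{8464 + \frac{695}{6133}} = \sqrt{\frac{51910407}{6133}} = \frac{3 \sqrt{35374058459}}{6133}$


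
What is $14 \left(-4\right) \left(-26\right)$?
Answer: $1456$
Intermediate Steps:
$14 \left(-4\right) \left(-26\right) = \left(-56\right) \left(-26\right) = 1456$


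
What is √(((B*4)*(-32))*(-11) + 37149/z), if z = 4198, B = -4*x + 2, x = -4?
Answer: √446798433678/4198 ≈ 159.23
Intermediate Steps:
B = 18 (B = -4*(-4) + 2 = 16 + 2 = 18)
√(((B*4)*(-32))*(-11) + 37149/z) = √(((18*4)*(-32))*(-11) + 37149/4198) = √((72*(-32))*(-11) + 37149*(1/4198)) = √(-2304*(-11) + 37149/4198) = √(25344 + 37149/4198) = √(106431261/4198) = √446798433678/4198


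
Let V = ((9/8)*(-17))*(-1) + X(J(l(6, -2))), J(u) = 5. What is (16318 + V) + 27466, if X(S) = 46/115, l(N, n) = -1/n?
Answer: 1752141/40 ≈ 43804.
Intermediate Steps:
X(S) = ⅖ (X(S) = 46*(1/115) = ⅖)
V = 781/40 (V = ((9/8)*(-17))*(-1) + ⅖ = -153/8*(-1) + ⅖ = 153/8 + ⅖ = 781/40 ≈ 19.525)
(16318 + V) + 27466 = (16318 + 781/40) + 27466 = 653501/40 + 27466 = 1752141/40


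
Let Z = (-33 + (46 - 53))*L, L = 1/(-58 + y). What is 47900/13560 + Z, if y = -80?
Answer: 59605/15594 ≈ 3.8223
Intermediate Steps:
L = -1/138 (L = 1/(-58 - 80) = 1/(-138) = -1/138 ≈ -0.0072464)
Z = 20/69 (Z = (-33 + (46 - 53))*(-1/138) = (-33 - 7)*(-1/138) = -40*(-1/138) = 20/69 ≈ 0.28986)
47900/13560 + Z = 47900/13560 + 20/69 = 47900*(1/13560) + 20/69 = 2395/678 + 20/69 = 59605/15594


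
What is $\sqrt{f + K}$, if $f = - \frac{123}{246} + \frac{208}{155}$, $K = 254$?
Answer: $\frac{\sqrt{24490310}}{310} \approx 15.964$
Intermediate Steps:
$f = \frac{261}{310}$ ($f = \left(-123\right) \frac{1}{246} + 208 \cdot \frac{1}{155} = - \frac{1}{2} + \frac{208}{155} = \frac{261}{310} \approx 0.84194$)
$\sqrt{f + K} = \sqrt{\frac{261}{310} + 254} = \sqrt{\frac{79001}{310}} = \frac{\sqrt{24490310}}{310}$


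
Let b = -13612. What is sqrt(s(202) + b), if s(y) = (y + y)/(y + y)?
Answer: I*sqrt(13611) ≈ 116.67*I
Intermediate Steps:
s(y) = 1 (s(y) = (2*y)/((2*y)) = (2*y)*(1/(2*y)) = 1)
sqrt(s(202) + b) = sqrt(1 - 13612) = sqrt(-13611) = I*sqrt(13611)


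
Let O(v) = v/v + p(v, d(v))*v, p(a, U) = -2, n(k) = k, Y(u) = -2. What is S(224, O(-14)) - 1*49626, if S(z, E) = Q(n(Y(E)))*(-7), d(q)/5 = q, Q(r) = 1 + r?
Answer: -49619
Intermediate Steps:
d(q) = 5*q
O(v) = 1 - 2*v (O(v) = v/v - 2*v = 1 - 2*v)
S(z, E) = 7 (S(z, E) = (1 - 2)*(-7) = -1*(-7) = 7)
S(224, O(-14)) - 1*49626 = 7 - 1*49626 = 7 - 49626 = -49619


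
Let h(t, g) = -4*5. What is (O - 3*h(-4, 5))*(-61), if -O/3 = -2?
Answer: -4026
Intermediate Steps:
O = 6 (O = -3*(-2) = 6)
h(t, g) = -20
(O - 3*h(-4, 5))*(-61) = (6 - 3*(-20))*(-61) = (6 + 60)*(-61) = 66*(-61) = -4026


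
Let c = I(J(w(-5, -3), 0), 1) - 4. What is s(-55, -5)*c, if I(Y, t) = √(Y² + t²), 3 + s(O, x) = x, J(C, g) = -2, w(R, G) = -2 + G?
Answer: 32 - 8*√5 ≈ 14.111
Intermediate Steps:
s(O, x) = -3 + x
c = -4 + √5 (c = √((-2)² + 1²) - 4 = √(4 + 1) - 4 = √5 - 4 = -4 + √5 ≈ -1.7639)
s(-55, -5)*c = (-3 - 5)*(-4 + √5) = -8*(-4 + √5) = 32 - 8*√5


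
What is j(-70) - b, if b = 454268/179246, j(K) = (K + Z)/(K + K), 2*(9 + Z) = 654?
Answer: -13506316/3136805 ≈ -4.3058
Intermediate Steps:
Z = 318 (Z = -9 + (½)*654 = -9 + 327 = 318)
j(K) = (318 + K)/(2*K) (j(K) = (K + 318)/(K + K) = (318 + K)/((2*K)) = (318 + K)*(1/(2*K)) = (318 + K)/(2*K))
b = 227134/89623 (b = 454268*(1/179246) = 227134/89623 ≈ 2.5343)
j(-70) - b = (½)*(318 - 70)/(-70) - 1*227134/89623 = (½)*(-1/70)*248 - 227134/89623 = -62/35 - 227134/89623 = -13506316/3136805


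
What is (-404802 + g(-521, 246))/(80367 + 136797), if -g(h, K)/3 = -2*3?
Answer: -33732/18097 ≈ -1.8640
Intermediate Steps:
g(h, K) = 18 (g(h, K) = -(-6)*3 = -3*(-6) = 18)
(-404802 + g(-521, 246))/(80367 + 136797) = (-404802 + 18)/(80367 + 136797) = -404784/217164 = -404784*1/217164 = -33732/18097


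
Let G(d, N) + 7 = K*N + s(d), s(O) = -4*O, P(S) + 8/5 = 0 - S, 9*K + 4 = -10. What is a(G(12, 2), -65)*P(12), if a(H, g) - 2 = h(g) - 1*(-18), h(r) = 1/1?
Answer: -1428/5 ≈ -285.60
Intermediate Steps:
K = -14/9 (K = -4/9 + (⅑)*(-10) = -4/9 - 10/9 = -14/9 ≈ -1.5556)
P(S) = -8/5 - S (P(S) = -8/5 + (0 - S) = -8/5 - S)
h(r) = 1
G(d, N) = -7 - 4*d - 14*N/9 (G(d, N) = -7 + (-14*N/9 - 4*d) = -7 + (-4*d - 14*N/9) = -7 - 4*d - 14*N/9)
a(H, g) = 21 (a(H, g) = 2 + (1 - 1*(-18)) = 2 + (1 + 18) = 2 + 19 = 21)
a(G(12, 2), -65)*P(12) = 21*(-8/5 - 1*12) = 21*(-8/5 - 12) = 21*(-68/5) = -1428/5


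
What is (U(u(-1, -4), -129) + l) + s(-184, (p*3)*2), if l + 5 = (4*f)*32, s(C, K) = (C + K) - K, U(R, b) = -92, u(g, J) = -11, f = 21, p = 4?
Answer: 2407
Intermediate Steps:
s(C, K) = C
l = 2683 (l = -5 + (4*21)*32 = -5 + 84*32 = -5 + 2688 = 2683)
(U(u(-1, -4), -129) + l) + s(-184, (p*3)*2) = (-92 + 2683) - 184 = 2591 - 184 = 2407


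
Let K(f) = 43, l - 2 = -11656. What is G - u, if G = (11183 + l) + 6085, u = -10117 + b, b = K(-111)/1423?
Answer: 22385170/1423 ≈ 15731.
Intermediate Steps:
l = -11654 (l = 2 - 11656 = -11654)
b = 43/1423 ≈ 0.030218
u = -14396448/1423 (u = -10117 + 43/1423 = -14396448/1423 ≈ -10117.)
G = 5614 (G = (11183 - 11654) + 6085 = -471 + 6085 = 5614)
G - u = 5614 - 1*(-14396448/1423) = 5614 + 14396448/1423 = 22385170/1423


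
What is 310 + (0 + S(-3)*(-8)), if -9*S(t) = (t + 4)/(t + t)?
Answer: 8366/27 ≈ 309.85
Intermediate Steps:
S(t) = -(4 + t)/(18*t) (S(t) = -(t + 4)/(9*(t + t)) = -(4 + t)/(9*(2*t)) = -(4 + t)*1/(2*t)/9 = -(4 + t)/(18*t))
310 + (0 + S(-3)*(-8)) = 310 + (0 + ((1/18)*(-4 - 1*(-3))/(-3))*(-8)) = 310 + (0 + ((1/18)*(-⅓)*(-4 + 3))*(-8)) = 310 + (0 + ((1/18)*(-⅓)*(-1))*(-8)) = 310 + (0 + (1/54)*(-8)) = 310 + (0 - 4/27) = 310 - 4/27 = 8366/27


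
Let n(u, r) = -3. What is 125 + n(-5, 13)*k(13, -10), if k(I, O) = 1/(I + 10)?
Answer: 2872/23 ≈ 124.87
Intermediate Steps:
k(I, O) = 1/(10 + I)
125 + n(-5, 13)*k(13, -10) = 125 - 3/(10 + 13) = 125 - 3/23 = 2872/23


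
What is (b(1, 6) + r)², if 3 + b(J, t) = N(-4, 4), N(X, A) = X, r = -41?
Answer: 2304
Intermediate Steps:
b(J, t) = -7 (b(J, t) = -3 - 4 = -7)
(b(1, 6) + r)² = (-7 - 41)² = (-48)² = 2304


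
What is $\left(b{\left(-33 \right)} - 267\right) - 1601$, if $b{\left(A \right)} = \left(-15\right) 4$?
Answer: $-1928$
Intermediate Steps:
$b{\left(A \right)} = -60$
$\left(b{\left(-33 \right)} - 267\right) - 1601 = \left(-60 - 267\right) - 1601 = -327 - 1601 = -1928$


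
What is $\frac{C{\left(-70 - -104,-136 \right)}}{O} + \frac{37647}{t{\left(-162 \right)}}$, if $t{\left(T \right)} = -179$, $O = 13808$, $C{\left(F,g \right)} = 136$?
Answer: $- \frac{64975679}{308954} \approx -210.31$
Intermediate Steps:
$\frac{C{\left(-70 - -104,-136 \right)}}{O} + \frac{37647}{t{\left(-162 \right)}} = \frac{136}{13808} + \frac{37647}{-179} = 136 \cdot \frac{1}{13808} + 37647 \left(- \frac{1}{179}\right) = \frac{17}{1726} - \frac{37647}{179} = - \frac{64975679}{308954}$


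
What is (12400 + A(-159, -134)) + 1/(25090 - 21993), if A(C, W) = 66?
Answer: 38607203/3097 ≈ 12466.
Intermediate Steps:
(12400 + A(-159, -134)) + 1/(25090 - 21993) = (12400 + 66) + 1/(25090 - 21993) = 12466 + 1/3097 = 38607203/3097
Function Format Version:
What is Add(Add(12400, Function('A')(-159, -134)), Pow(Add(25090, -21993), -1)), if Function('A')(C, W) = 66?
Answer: Rational(38607203, 3097) ≈ 12466.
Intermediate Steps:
Add(Add(12400, Function('A')(-159, -134)), Pow(Add(25090, -21993), -1)) = Add(Add(12400, 66), Pow(Add(25090, -21993), -1)) = Add(12466, Pow(3097, -1)) = Add(12466, Rational(1, 3097)) = Rational(38607203, 3097)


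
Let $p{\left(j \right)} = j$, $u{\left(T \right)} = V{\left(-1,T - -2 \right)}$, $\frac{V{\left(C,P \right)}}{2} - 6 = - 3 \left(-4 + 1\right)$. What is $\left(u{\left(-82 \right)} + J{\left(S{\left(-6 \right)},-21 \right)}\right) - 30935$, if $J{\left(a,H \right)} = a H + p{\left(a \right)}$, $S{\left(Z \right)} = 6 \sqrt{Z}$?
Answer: $-30905 - 120 i \sqrt{6} \approx -30905.0 - 293.94 i$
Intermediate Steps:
$V{\left(C,P \right)} = 30$ ($V{\left(C,P \right)} = 12 + 2 \left(- 3 \left(-4 + 1\right)\right) = 12 + 2 \left(\left(-3\right) \left(-3\right)\right) = 12 + 2 \cdot 9 = 12 + 18 = 30$)
$u{\left(T \right)} = 30$
$J{\left(a,H \right)} = a + H a$ ($J{\left(a,H \right)} = a H + a = H a + a = a + H a$)
$\left(u{\left(-82 \right)} + J{\left(S{\left(-6 \right)},-21 \right)}\right) - 30935 = \left(30 + 6 \sqrt{-6} \left(1 - 21\right)\right) - 30935 = \left(30 + 6 i \sqrt{6} \left(-20\right)\right) - 30935 = \left(30 - 120 i \sqrt{6}\right) - 30935 = -30905 - 120 i \sqrt{6}$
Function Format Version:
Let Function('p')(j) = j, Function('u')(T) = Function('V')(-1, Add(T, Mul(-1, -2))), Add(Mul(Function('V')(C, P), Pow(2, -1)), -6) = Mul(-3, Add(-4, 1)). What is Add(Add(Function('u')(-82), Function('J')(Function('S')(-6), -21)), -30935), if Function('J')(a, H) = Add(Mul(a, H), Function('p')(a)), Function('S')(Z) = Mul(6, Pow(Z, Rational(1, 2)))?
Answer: Add(-30905, Mul(-120, I, Pow(6, Rational(1, 2)))) ≈ Add(-30905., Mul(-293.94, I))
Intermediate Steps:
Function('V')(C, P) = 30 (Function('V')(C, P) = Add(12, Mul(2, Mul(-3, Add(-4, 1)))) = Add(12, Mul(2, Mul(-3, -3))) = Add(12, Mul(2, 9)) = Add(12, 18) = 30)
Function('u')(T) = 30
Function('J')(a, H) = Add(a, Mul(H, a)) (Function('J')(a, H) = Add(Mul(a, H), a) = Add(Mul(H, a), a) = Add(a, Mul(H, a)))
Add(Add(Function('u')(-82), Function('J')(Function('S')(-6), -21)), -30935) = Add(Add(30, Mul(Mul(6, Pow(-6, Rational(1, 2))), Add(1, -21))), -30935) = Add(Add(30, Mul(Mul(6, Mul(I, Pow(6, Rational(1, 2)))), -20)), -30935) = Add(Add(30, Mul(Mul(6, I, Pow(6, Rational(1, 2))), -20)), -30935) = Add(Add(30, Mul(-120, I, Pow(6, Rational(1, 2)))), -30935) = Add(-30905, Mul(-120, I, Pow(6, Rational(1, 2))))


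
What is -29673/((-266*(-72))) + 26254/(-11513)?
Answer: -13403839/3499952 ≈ -3.8297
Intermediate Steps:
-29673/((-266*(-72))) + 26254/(-11513) = -29673/19152 + 26254*(-1/11513) = -29673*1/19152 - 26254/11513 = -471/304 - 26254/11513 = -13403839/3499952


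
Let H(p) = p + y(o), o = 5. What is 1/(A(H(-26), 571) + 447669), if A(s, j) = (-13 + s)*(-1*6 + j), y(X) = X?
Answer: 1/428459 ≈ 2.3339e-6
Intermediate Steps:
H(p) = 5 + p (H(p) = p + 5 = 5 + p)
A(s, j) = (-13 + s)*(-6 + j)
1/(A(H(-26), 571) + 447669) = 1/((78 - 13*571 - 6*(5 - 26) + 571*(5 - 26)) + 447669) = 1/((78 - 7423 - 6*(-21) + 571*(-21)) + 447669) = 1/((78 - 7423 + 126 - 11991) + 447669) = 1/(-19210 + 447669) = 1/428459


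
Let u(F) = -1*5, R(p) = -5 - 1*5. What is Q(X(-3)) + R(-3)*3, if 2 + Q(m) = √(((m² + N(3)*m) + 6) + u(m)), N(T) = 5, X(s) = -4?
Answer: -32 + I*√3 ≈ -32.0 + 1.732*I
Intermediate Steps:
R(p) = -10 (R(p) = -5 - 5 = -10)
u(F) = -5
Q(m) = -2 + √(1 + m² + 5*m) (Q(m) = -2 + √(((m² + 5*m) + 6) - 5) = -2 + √((6 + m² + 5*m) - 5) = -2 + √(1 + m² + 5*m))
Q(X(-3)) + R(-3)*3 = (-2 + √(1 + (-4)² + 5*(-4))) - 10*3 = (-2 + √(1 + 16 - 20)) - 30 = (-2 + √(-3)) - 30 = (-2 + I*√3) - 30 = -32 + I*√3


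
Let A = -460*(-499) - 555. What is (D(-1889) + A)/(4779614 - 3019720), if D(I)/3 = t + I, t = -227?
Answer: 222637/1759894 ≈ 0.12651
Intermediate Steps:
A = 228985 (A = 229540 - 555 = 228985)
D(I) = -681 + 3*I (D(I) = 3*(-227 + I) = -681 + 3*I)
(D(-1889) + A)/(4779614 - 3019720) = ((-681 + 3*(-1889)) + 228985)/(4779614 - 3019720) = ((-681 - 5667) + 228985)/1759894 = (-6348 + 228985)*(1/1759894) = 222637*(1/1759894) = 222637/1759894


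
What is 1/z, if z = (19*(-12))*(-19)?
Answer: 1/4332 ≈ 0.00023084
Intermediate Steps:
z = 4332 (z = -228*(-19) = 4332)
1/z = 1/4332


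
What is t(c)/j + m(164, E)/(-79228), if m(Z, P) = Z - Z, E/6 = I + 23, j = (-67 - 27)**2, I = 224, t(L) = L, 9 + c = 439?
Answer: 215/4418 ≈ 0.048665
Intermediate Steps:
c = 430 (c = -9 + 439 = 430)
j = 8836 (j = (-94)**2 = 8836)
E = 1482 (E = 6*(224 + 23) = 6*247 = 1482)
m(Z, P) = 0
t(c)/j + m(164, E)/(-79228) = 430/8836 + 0/(-79228) = 430*(1/8836) + 0*(-1/79228) = 215/4418 + 0 = 215/4418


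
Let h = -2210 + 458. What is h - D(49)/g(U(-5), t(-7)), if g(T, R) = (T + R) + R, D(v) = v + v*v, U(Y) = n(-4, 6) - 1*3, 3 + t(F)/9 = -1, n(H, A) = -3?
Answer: -67103/39 ≈ -1720.6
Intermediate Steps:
t(F) = -36 (t(F) = -27 + 9*(-1) = -27 - 9 = -36)
U(Y) = -6 (U(Y) = -3 - 1*3 = -3 - 3 = -6)
D(v) = v + v²
g(T, R) = T + 2*R (g(T, R) = (R + T) + R = T + 2*R)
h = -1752
h - D(49)/g(U(-5), t(-7)) = -1752 - 49*(1 + 49)/(-6 + 2*(-36)) = -1752 - 49*50/(-6 - 72) = -1752 - 2450/(-78) = -1752 - 2450*(-1)/78 = -1752 - 1*(-1225/39) = -1752 + 1225/39 = -67103/39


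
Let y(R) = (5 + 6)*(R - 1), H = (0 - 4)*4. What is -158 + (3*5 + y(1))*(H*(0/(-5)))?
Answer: -158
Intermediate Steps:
H = -16 (H = -4*4 = -16)
y(R) = -11 + 11*R (y(R) = 11*(-1 + R) = -11 + 11*R)
-158 + (3*5 + y(1))*(H*(0/(-5))) = -158 + (3*5 + (-11 + 11*1))*(-0/(-5)) = -158 + (15 + (-11 + 11))*(-0*(-1)/5) = -158 + (15 + 0)*(-16*0) = -158 + 15*0 = -158 + 0 = -158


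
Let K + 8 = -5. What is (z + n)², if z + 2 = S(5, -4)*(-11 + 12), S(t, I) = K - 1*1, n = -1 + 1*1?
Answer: 256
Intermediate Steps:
K = -13 (K = -8 - 5 = -13)
n = 0 (n = -1 + 1 = 0)
S(t, I) = -14 (S(t, I) = -13 - 1*1 = -13 - 1 = -14)
z = -16 (z = -2 - 14*(-11 + 12) = -2 - 14*1 = -2 - 14 = -16)
(z + n)² = (-16 + 0)² = (-16)² = 256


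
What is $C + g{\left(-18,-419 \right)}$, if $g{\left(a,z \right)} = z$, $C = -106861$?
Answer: $-107280$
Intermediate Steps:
$C + g{\left(-18,-419 \right)} = -106861 - 419 = -107280$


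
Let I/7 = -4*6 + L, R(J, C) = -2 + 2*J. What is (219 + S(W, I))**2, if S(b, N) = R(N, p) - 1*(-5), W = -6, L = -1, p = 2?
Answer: 16384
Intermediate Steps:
I = -175 (I = 7*(-4*6 - 1) = 7*(-24 - 1) = 7*(-25) = -175)
S(b, N) = 3 + 2*N (S(b, N) = (-2 + 2*N) - 1*(-5) = (-2 + 2*N) + 5 = 3 + 2*N)
(219 + S(W, I))**2 = (219 + (3 + 2*(-175)))**2 = (219 + (3 - 350))**2 = (219 - 347)**2 = (-128)**2 = 16384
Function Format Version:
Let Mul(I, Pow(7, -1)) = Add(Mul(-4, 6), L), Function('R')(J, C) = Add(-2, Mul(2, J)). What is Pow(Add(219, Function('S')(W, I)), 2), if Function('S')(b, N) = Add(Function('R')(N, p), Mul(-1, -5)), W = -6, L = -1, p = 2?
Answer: 16384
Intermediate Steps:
I = -175 (I = Mul(7, Add(Mul(-4, 6), -1)) = Mul(7, Add(-24, -1)) = Mul(7, -25) = -175)
Function('S')(b, N) = Add(3, Mul(2, N)) (Function('S')(b, N) = Add(Add(-2, Mul(2, N)), Mul(-1, -5)) = Add(Add(-2, Mul(2, N)), 5) = Add(3, Mul(2, N)))
Pow(Add(219, Function('S')(W, I)), 2) = Pow(Add(219, Add(3, Mul(2, -175))), 2) = Pow(Add(219, Add(3, -350)), 2) = Pow(Add(219, -347), 2) = Pow(-128, 2) = 16384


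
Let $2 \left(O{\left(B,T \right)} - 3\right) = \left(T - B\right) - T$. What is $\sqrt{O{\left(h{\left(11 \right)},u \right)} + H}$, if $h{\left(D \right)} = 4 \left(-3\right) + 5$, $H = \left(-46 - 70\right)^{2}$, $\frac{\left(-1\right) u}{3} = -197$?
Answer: $\frac{5 \sqrt{2154}}{2} \approx 116.03$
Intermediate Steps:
$u = 591$ ($u = \left(-3\right) \left(-197\right) = 591$)
$H = 13456$ ($H = \left(-46 - 70\right)^{2} = \left(-116\right)^{2} = 13456$)
$h{\left(D \right)} = -7$ ($h{\left(D \right)} = -12 + 5 = -7$)
$O{\left(B,T \right)} = 3 - \frac{B}{2}$ ($O{\left(B,T \right)} = 3 + \frac{\left(T - B\right) - T}{2} = 3 + \frac{\left(-1\right) B}{2} = 3 - \frac{B}{2}$)
$\sqrt{O{\left(h{\left(11 \right)},u \right)} + H} = \sqrt{\left(3 - - \frac{7}{2}\right) + 13456} = \sqrt{\left(3 + \frac{7}{2}\right) + 13456} = \sqrt{\frac{13}{2} + 13456} = \sqrt{\frac{26925}{2}} = \frac{5 \sqrt{2154}}{2}$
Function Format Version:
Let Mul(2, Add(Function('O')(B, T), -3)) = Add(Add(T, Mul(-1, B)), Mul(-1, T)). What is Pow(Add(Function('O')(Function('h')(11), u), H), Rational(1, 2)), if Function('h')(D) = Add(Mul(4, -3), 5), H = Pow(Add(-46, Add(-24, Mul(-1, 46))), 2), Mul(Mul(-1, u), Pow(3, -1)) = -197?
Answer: Mul(Rational(5, 2), Pow(2154, Rational(1, 2))) ≈ 116.03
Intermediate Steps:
u = 591 (u = Mul(-3, -197) = 591)
H = 13456 (H = Pow(Add(-46, Add(-24, -46)), 2) = Pow(Add(-46, -70), 2) = Pow(-116, 2) = 13456)
Function('h')(D) = -7 (Function('h')(D) = Add(-12, 5) = -7)
Function('O')(B, T) = Add(3, Mul(Rational(-1, 2), B)) (Function('O')(B, T) = Add(3, Mul(Rational(1, 2), Add(Add(T, Mul(-1, B)), Mul(-1, T)))) = Add(3, Mul(Rational(1, 2), Mul(-1, B))) = Add(3, Mul(Rational(-1, 2), B)))
Pow(Add(Function('O')(Function('h')(11), u), H), Rational(1, 2)) = Pow(Add(Add(3, Mul(Rational(-1, 2), -7)), 13456), Rational(1, 2)) = Pow(Add(Add(3, Rational(7, 2)), 13456), Rational(1, 2)) = Pow(Add(Rational(13, 2), 13456), Rational(1, 2)) = Pow(Rational(26925, 2), Rational(1, 2)) = Mul(Rational(5, 2), Pow(2154, Rational(1, 2)))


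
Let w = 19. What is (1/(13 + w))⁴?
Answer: 1/1048576 ≈ 9.5367e-7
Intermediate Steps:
(1/(13 + w))⁴ = (1/(13 + 19))⁴ = (1/32)⁴ = 1/1048576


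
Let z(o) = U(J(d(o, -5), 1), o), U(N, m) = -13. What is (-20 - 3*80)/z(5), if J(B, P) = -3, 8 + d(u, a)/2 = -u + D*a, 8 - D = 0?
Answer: 20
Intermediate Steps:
D = 8 (D = 8 - 1*0 = 8 + 0 = 8)
d(u, a) = -16 - 2*u + 16*a (d(u, a) = -16 + 2*(-u + 8*a) = -16 + (-2*u + 16*a) = -16 - 2*u + 16*a)
z(o) = -13
(-20 - 3*80)/z(5) = (-20 - 3*80)/(-13) = (-20 - 240)*(-1/13) = -260*(-1/13) = 20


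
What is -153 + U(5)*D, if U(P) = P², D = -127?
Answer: -3328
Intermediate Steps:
-153 + U(5)*D = -153 + 5²*(-127) = -153 + 25*(-127) = -153 - 3175 = -3328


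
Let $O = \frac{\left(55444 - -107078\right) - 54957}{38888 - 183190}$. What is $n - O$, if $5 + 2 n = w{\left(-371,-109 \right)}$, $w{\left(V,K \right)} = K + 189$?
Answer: $\frac{2759445}{72151} \approx 38.245$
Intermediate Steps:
$w{\left(V,K \right)} = 189 + K$
$n = \frac{75}{2}$ ($n = - \frac{5}{2} + \frac{189 - 109}{2} = - \frac{5}{2} + \frac{1}{2} \cdot 80 = - \frac{5}{2} + 40 = \frac{75}{2} \approx 37.5$)
$O = - \frac{107565}{144302}$ ($O = \frac{\left(55444 + 107078\right) - 54957}{-144302} = \left(162522 - 54957\right) \left(- \frac{1}{144302}\right) = 107565 \left(- \frac{1}{144302}\right) = - \frac{107565}{144302} \approx -0.74542$)
$n - O = \frac{75}{2} - - \frac{107565}{144302} = \frac{75}{2} + \frac{107565}{144302} = \frac{2759445}{72151}$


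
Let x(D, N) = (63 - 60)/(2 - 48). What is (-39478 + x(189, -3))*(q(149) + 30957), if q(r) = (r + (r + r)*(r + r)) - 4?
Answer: -108874108423/23 ≈ -4.7337e+9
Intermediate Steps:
x(D, N) = -3/46 (x(D, N) = 3/(-46) = 3*(-1/46) = -3/46)
q(r) = -4 + r + 4*r² (q(r) = (r + (2*r)*(2*r)) - 4 = (r + 4*r²) - 4 = -4 + r + 4*r²)
(-39478 + x(189, -3))*(q(149) + 30957) = (-39478 - 3/46)*((-4 + 149 + 4*149²) + 30957) = -1815991*((-4 + 149 + 4*22201) + 30957)/46 = -1815991*((-4 + 149 + 88804) + 30957)/46 = -1815991*(88949 + 30957)/46 = -1815991/46*119906 = -108874108423/23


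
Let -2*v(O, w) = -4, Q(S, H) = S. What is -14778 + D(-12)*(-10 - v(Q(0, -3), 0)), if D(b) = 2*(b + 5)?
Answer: -14610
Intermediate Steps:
v(O, w) = 2 (v(O, w) = -½*(-4) = 2)
D(b) = 10 + 2*b (D(b) = 2*(5 + b) = 10 + 2*b)
-14778 + D(-12)*(-10 - v(Q(0, -3), 0)) = -14778 + (10 + 2*(-12))*(-10 - 1*2) = -14778 + (10 - 24)*(-10 - 2) = -14778 - 14*(-12) = -14778 + 168 = -14610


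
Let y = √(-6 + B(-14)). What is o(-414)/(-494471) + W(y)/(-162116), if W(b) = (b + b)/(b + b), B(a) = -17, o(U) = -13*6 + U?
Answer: 79266601/80161660636 ≈ 0.00098883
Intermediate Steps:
o(U) = -78 + U
y = I*√23 (y = √(-6 - 17) = √(-23) = I*√23 ≈ 4.7958*I)
W(b) = 1 (W(b) = (2*b)/((2*b)) = (2*b)*(1/(2*b)) = 1)
o(-414)/(-494471) + W(y)/(-162116) = (-78 - 414)/(-494471) + 1/(-162116) = -492*(-1/494471) + 1*(-1/162116) = 492/494471 - 1/162116 = 79266601/80161660636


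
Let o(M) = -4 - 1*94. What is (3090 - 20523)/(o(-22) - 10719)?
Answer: 17433/10817 ≈ 1.6116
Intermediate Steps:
o(M) = -98 (o(M) = -4 - 94 = -98)
(3090 - 20523)/(o(-22) - 10719) = (3090 - 20523)/(-98 - 10719) = -17433/(-10817) = -17433*(-1/10817) = 17433/10817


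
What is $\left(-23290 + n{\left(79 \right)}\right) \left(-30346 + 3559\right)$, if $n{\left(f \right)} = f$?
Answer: $621753057$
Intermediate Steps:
$\left(-23290 + n{\left(79 \right)}\right) \left(-30346 + 3559\right) = \left(-23290 + 79\right) \left(-30346 + 3559\right) = \left(-23211\right) \left(-26787\right) = 621753057$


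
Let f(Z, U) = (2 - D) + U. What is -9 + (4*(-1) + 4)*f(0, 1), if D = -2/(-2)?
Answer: -9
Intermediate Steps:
D = 1 (D = -2*(-½) = 1)
f(Z, U) = 1 + U (f(Z, U) = (2 - 1*1) + U = (2 - 1) + U = 1 + U)
-9 + (4*(-1) + 4)*f(0, 1) = -9 + (4*(-1) + 4)*(1 + 1) = -9 + (-4 + 4)*2 = -9 + 0*2 = -9 + 0 = -9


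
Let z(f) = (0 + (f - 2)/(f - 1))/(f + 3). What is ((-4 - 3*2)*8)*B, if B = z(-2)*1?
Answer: -320/3 ≈ -106.67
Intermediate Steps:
z(f) = (-2 + f)/((-1 + f)*(3 + f)) (z(f) = (0 + (-2 + f)/(-1 + f))/(3 + f) = ((-2 + f)/(-1 + f))/(3 + f) = (-2 + f)/((-1 + f)*(3 + f)))
B = 4/3 (B = ((-2 - 2)/(-3 + (-2)² + 2*(-2)))*1 = (-4/(-3 + 4 - 4))*1 = (-4/(-3))*1 = -⅓*(-4)*1 = (4/3)*1 = 4/3 ≈ 1.3333)
((-4 - 3*2)*8)*B = ((-4 - 3*2)*8)*(4/3) = ((-4 - 6)*8)*(4/3) = -10*8*(4/3) = -80*4/3 = -320/3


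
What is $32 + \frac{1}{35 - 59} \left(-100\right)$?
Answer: $\frac{217}{6} \approx 36.167$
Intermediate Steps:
$32 + \frac{1}{35 - 59} \left(-100\right) = 32 + \frac{1}{-24} \left(-100\right) = 32 - - \frac{25}{6} = 32 + \frac{25}{6} = \frac{217}{6}$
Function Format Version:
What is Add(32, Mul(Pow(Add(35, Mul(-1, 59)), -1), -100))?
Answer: Rational(217, 6) ≈ 36.167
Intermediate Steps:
Add(32, Mul(Pow(Add(35, Mul(-1, 59)), -1), -100)) = Add(32, Mul(Pow(Add(35, -59), -1), -100)) = Add(32, Mul(Pow(-24, -1), -100)) = Add(32, Mul(Rational(-1, 24), -100)) = Add(32, Rational(25, 6)) = Rational(217, 6)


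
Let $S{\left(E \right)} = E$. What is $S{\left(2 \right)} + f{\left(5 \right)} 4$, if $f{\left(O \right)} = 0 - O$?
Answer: $-18$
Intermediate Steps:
$f{\left(O \right)} = - O$
$S{\left(2 \right)} + f{\left(5 \right)} 4 = 2 + \left(-1\right) 5 \cdot 4 = 2 - 20 = -18$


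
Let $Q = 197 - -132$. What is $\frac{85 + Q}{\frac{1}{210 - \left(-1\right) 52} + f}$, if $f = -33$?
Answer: $- \frac{108468}{8645} \approx -12.547$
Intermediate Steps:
$Q = 329$ ($Q = 197 + 132 = 329$)
$\frac{85 + Q}{\frac{1}{210 - \left(-1\right) 52} + f} = \frac{85 + 329}{\frac{1}{210 - \left(-1\right) 52} - 33} = \frac{414}{\frac{1}{210 - -52} - 33} = \frac{414}{\frac{1}{210 + 52} - 33} = \frac{414}{\frac{1}{262} - 33} = \frac{414}{- \frac{8645}{262}} = 414 \left(- \frac{262}{8645}\right) = - \frac{108468}{8645}$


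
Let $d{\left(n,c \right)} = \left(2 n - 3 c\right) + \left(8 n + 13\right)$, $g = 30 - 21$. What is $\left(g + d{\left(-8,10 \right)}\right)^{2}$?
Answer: $7744$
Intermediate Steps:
$g = 9$ ($g = 30 - 21 = 9$)
$d{\left(n,c \right)} = 13 - 3 c + 10 n$ ($d{\left(n,c \right)} = \left(- 3 c + 2 n\right) + \left(13 + 8 n\right) = 13 - 3 c + 10 n$)
$\left(g + d{\left(-8,10 \right)}\right)^{2} = \left(9 + \left(13 - 30 + 10 \left(-8\right)\right)\right)^{2} = \left(9 - 97\right)^{2} = \left(-88\right)^{2} = 7744$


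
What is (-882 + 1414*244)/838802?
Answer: 172067/419401 ≈ 0.41027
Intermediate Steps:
(-882 + 1414*244)/838802 = (-882 + 345016)*(1/838802) = 344134*(1/838802) = 172067/419401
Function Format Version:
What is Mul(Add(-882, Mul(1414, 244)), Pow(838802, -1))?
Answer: Rational(172067, 419401) ≈ 0.41027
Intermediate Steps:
Mul(Add(-882, Mul(1414, 244)), Pow(838802, -1)) = Mul(Add(-882, 345016), Rational(1, 838802)) = Mul(344134, Rational(1, 838802)) = Rational(172067, 419401)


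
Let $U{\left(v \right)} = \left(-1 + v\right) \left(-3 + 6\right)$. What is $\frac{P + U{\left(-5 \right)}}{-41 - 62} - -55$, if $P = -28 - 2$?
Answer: $\frac{5713}{103} \approx 55.466$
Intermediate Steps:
$P = -30$ ($P = -28 - 2 = -30$)
$U{\left(v \right)} = -3 + 3 v$ ($U{\left(v \right)} = \left(-1 + v\right) 3 = -3 + 3 v$)
$\frac{P + U{\left(-5 \right)}}{-41 - 62} - -55 = \frac{-30 + \left(-3 + 3 \left(-5\right)\right)}{-41 - 62} - -55 = \frac{-30 - 18}{-103} + 55 = \left(-30 - 18\right) \left(- \frac{1}{103}\right) + 55 = \left(-48\right) \left(- \frac{1}{103}\right) + 55 = \frac{48}{103} + 55 = \frac{5713}{103}$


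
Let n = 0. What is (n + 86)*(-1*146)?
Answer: -12556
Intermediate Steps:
(n + 86)*(-1*146) = (0 + 86)*(-1*146) = 86*(-146) = -12556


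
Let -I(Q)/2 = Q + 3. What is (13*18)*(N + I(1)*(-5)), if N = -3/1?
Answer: 8658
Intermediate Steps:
I(Q) = -6 - 2*Q (I(Q) = -2*(Q + 3) = -2*(3 + Q) = -6 - 2*Q)
N = -3 (N = -3*1 = -3)
(13*18)*(N + I(1)*(-5)) = (13*18)*(-3 + (-6 - 2*1)*(-5)) = 234*(-3 + (-6 - 2)*(-5)) = 234*(-3 - 8*(-5)) = 234*(-3 + 40) = 234*37 = 8658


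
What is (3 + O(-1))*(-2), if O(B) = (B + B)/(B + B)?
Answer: -8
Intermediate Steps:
O(B) = 1 (O(B) = (2*B)/((2*B)) = (2*B)*(1/(2*B)) = 1)
(3 + O(-1))*(-2) = (3 + 1)*(-2) = 4*(-2) = -8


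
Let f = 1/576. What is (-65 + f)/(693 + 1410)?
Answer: -37439/1211328 ≈ -0.030907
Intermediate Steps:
f = 1/576 ≈ 0.0017361
(-65 + f)/(693 + 1410) = (-65 + 1/576)/(693 + 1410) = -37439/576/2103 = -37439/576*1/2103 = -37439/1211328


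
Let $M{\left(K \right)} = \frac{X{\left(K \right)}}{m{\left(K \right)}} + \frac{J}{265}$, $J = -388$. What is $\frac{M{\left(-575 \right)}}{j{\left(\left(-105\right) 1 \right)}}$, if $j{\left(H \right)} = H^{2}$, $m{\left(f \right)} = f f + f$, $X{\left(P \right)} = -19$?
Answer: $- \frac{8537629}{64285488750} \approx -0.00013281$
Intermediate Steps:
$m{\left(f \right)} = f + f^{2}$ ($m{\left(f \right)} = f^{2} + f = f + f^{2}$)
$M{\left(K \right)} = - \frac{388}{265} - \frac{19}{K \left(1 + K\right)}$ ($M{\left(K \right)} = - \frac{19}{K \left(1 + K\right)} - \frac{388}{265} = - \frac{388}{265} - \frac{19}{K \left(1 + K\right)}$)
$\frac{M{\left(-575 \right)}}{j{\left(\left(-105\right) 1 \right)}} = \frac{\frac{1}{265} \frac{1}{-575} \frac{1}{1 - 575} \left(-5035 - - 223100 \left(1 - 575\right)\right)}{\left(\left(-105\right) 1\right)^{2}} = \frac{\frac{1}{265} \left(- \frac{1}{575}\right) \frac{1}{-574} \left(-5035 - \left(-223100\right) \left(-574\right)\right)}{\left(-105\right)^{2}} = \frac{\frac{1}{265} \left(- \frac{1}{575}\right) \left(- \frac{1}{574}\right) \left(-5035 - 128059400\right)}{11025} = \frac{1}{265} \left(- \frac{1}{575}\right) \left(- \frac{1}{574}\right) \left(-128064435\right) \frac{1}{11025} = \left(- \frac{25612887}{17492650}\right) \frac{1}{11025} = - \frac{8537629}{64285488750}$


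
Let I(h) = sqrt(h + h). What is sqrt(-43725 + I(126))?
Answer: sqrt(-43725 + 6*sqrt(7)) ≈ 209.07*I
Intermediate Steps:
I(h) = sqrt(2)*sqrt(h) (I(h) = sqrt(2*h) = sqrt(2)*sqrt(h))
sqrt(-43725 + I(126)) = sqrt(-43725 + sqrt(2)*sqrt(126)) = sqrt(-43725 + sqrt(2)*(3*sqrt(14))) = sqrt(-43725 + 6*sqrt(7))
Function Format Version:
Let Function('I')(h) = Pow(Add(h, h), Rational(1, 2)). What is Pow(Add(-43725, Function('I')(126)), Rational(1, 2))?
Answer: Pow(Add(-43725, Mul(6, Pow(7, Rational(1, 2)))), Rational(1, 2)) ≈ Mul(209.07, I)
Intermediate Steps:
Function('I')(h) = Mul(Pow(2, Rational(1, 2)), Pow(h, Rational(1, 2))) (Function('I')(h) = Pow(Mul(2, h), Rational(1, 2)) = Mul(Pow(2, Rational(1, 2)), Pow(h, Rational(1, 2))))
Pow(Add(-43725, Function('I')(126)), Rational(1, 2)) = Pow(Add(-43725, Mul(Pow(2, Rational(1, 2)), Pow(126, Rational(1, 2)))), Rational(1, 2)) = Pow(Add(-43725, Mul(Pow(2, Rational(1, 2)), Mul(3, Pow(14, Rational(1, 2))))), Rational(1, 2)) = Pow(Add(-43725, Mul(6, Pow(7, Rational(1, 2)))), Rational(1, 2))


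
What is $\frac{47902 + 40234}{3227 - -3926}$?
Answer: $\frac{3832}{311} \approx 12.322$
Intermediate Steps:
$\frac{47902 + 40234}{3227 - -3926} = \frac{88136}{3227 + \left(-7342 + 11268\right)} = \frac{88136}{3227 + 3926} = \frac{88136}{7153} = 88136 \cdot \frac{1}{7153} = \frac{3832}{311}$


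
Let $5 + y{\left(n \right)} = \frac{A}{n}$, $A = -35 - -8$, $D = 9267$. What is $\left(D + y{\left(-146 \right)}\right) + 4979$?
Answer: $\frac{2079213}{146} \approx 14241.0$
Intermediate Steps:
$A = -27$ ($A = -35 + 8 = -27$)
$y{\left(n \right)} = -5 - \frac{27}{n}$
$\left(D + y{\left(-146 \right)}\right) + 4979 = \left(9267 - \left(5 + \frac{27}{-146}\right)\right) + 4979 = \left(9267 - \frac{703}{146}\right) + 4979 = \frac{1352279}{146} + 4979 = \frac{2079213}{146}$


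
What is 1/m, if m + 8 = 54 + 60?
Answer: 1/106 ≈ 0.0094340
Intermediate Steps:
m = 106 (m = -8 + (54 + 60) = -8 + 114 = 106)
1/m = 1/106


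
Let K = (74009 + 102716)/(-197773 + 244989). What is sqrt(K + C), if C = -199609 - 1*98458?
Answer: 3*I*sqrt(4614496650933)/11804 ≈ 545.95*I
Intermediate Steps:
C = -298067 (C = -199609 - 98458 = -298067)
K = 176725/47216 ≈ 3.7429
sqrt(K + C) = sqrt(176725/47216 - 298067) = sqrt(-14073354747/47216) = 3*I*sqrt(4614496650933)/11804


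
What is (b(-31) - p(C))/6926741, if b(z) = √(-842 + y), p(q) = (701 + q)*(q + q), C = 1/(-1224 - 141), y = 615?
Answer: 1913728/12906076999725 + I*√227/6926741 ≈ 1.4828e-7 + 2.1751e-6*I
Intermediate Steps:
C = -1/1365 (C = 1/(-1365) = -1/1365 ≈ -0.00073260)
p(q) = 2*q*(701 + q) (p(q) = (701 + q)*(2*q) = 2*q*(701 + q))
b(z) = I*√227 (b(z) = √(-842 + 615) = √(-227) = I*√227)
(b(-31) - p(C))/6926741 = (I*√227 - 2*(-1)*(701 - 1/1365)/1365)/6926741 = (I*√227 - 2*(-1)*956864/(1365*1365))*(1/6926741) = (I*√227 - 1*(-1913728/1863225))*(1/6926741) = (I*√227 + 1913728/1863225)*(1/6926741) = (1913728/1863225 + I*√227)*(1/6926741) = 1913728/12906076999725 + I*√227/6926741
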